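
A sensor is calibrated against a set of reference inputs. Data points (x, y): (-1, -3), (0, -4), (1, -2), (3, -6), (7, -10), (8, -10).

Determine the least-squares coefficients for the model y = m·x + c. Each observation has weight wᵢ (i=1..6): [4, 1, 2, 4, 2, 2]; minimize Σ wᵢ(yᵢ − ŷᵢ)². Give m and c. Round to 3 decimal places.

m = -0.868, c = -3.286

AᵀWA·[m, c]ᵀ = AᵀWy reads: 268·m + 40·c = -364;  40·m + 15·c = -84.
(Σwᵢ·x·x = 268, Σwᵢ·x = 40, Σwᵢ·1 = 15, Σwᵢ·x·y = -364, Σwᵢ·y = -84.)
Δ = 268·15 − 40² = 2420.
m = ((-364)·15 − 40·(-84))/2420 = -105/121; c = (268·(-84) − 40·(-364))/2420 = -1988/605.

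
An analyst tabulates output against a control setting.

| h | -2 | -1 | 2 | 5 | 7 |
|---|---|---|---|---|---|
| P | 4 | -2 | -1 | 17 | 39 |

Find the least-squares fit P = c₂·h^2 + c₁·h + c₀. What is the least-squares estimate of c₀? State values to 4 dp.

c₀ = -3.1154

The normal equations are: 3059·c₂ + 467·c₁ + 83·c₀ = 2346;  467·c₂ + 83·c₁ + 11·c₀ = 350;  83·c₂ + 11·c₁ + 5·c₀ = 57.
(Σh^2·h^2 = 3059, Σh^2·h = 467, Σh^2 = 83, Σh·h = 83, Σh = 11, Σ1 = 5, Σh^2·P = 2346, Σh·P = 350, ΣP = 57.)
Inverting the 3×3 Gram matrix, [c₂, c₁, c₀]ᵀ = [40/39, -89/78, -81/26]ᵀ.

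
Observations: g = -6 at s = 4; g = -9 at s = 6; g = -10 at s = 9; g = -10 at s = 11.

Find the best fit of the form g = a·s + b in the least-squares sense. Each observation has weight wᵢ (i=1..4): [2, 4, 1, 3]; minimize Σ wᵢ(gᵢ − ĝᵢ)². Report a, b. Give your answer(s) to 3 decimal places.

a = -0.453, b = -5.448

Entries of AᵀWA: Σwᵢ·s·s = 620, Σwᵢ·s = 74, Σwᵢ·1 = 10.
And Σwᵢ·s·g = -684, Σwᵢ·g = -88.
Eliminating b: 10·(row 1) − 74·(row 2) gives 724·a = 10·(-684) − 74·(-88) = -328, so a = -82/181.
Then b = ((-88) − 74·(-82/181))/10 = -986/181.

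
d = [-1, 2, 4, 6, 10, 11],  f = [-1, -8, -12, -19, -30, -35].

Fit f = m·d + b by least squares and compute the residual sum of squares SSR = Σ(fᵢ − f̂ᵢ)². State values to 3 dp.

SSR = 7.773

Normal-equation sums: Σd·d = 278, Σd = 32, Σ1 = 6.
Moment sums: Σd·f = -862, Σf = -105.
Normal equations: [[278, 32]; [32, 6]]·[m, b]ᵀ = [-862, -105]ᵀ.
Δ = 278·6 − 32² = 644.
m = ((-862)·6 − 32·(-105))/644 = -453/161; b = (278·(-105) − 32·(-862))/644 = -803/322.
Residuals: -425/322, 39/322, 563/322, 121/322, 29/46, -501/322; SSR = 2503/322.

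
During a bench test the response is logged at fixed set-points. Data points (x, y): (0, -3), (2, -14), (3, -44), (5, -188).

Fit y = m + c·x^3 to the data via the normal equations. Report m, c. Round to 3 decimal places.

m = -2.997, c = -1.481

Normal-equation sums: Σ1 = 4, Σx^3 = 160, Σx^3·x^3 = 16418.
Right-hand side: Σy = -249, Σx^3·y = -24800.
So AᵀA·[m, c]ᵀ = Aᵀy: [[4, 160]; [160, 16418]]·[m, c]ᵀ = [-249, -24800]ᵀ.
Determinant 4·16418 − 160² = 40072.
m = ((-249)·16418 − 160·(-24800))/40072 = -60041/20036; c = (4·(-24800) − 160·(-249))/40072 = -7420/5009.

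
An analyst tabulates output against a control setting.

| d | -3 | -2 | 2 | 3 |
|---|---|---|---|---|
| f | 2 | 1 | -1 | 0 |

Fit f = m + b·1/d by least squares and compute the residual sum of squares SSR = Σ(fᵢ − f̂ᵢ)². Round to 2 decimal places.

Entries of AᵀA: Σ1 = 4, Σ1/d = 0, Σ1/d·1/d = 13/18.
And Σf = 2, Σ1/d·f = -5/3.
Normal equations: [[4, 0]; [0, 13/18]]·[m, b]ᵀ = [2, -5/3]ᵀ.
Eliminating b: (13/18)·(row 1) − 0·(row 2) gives (26/9)·m = (13/18)·2 − 0·(-5/3) = 13/9, so m = 1/2.
Then b = ((-5/3) − 0·(1/2))/(13/18) = -30/13.
Residuals: 19/26, -17/26, -9/26, 7/26; SSR = 15/13.

SSR = 1.15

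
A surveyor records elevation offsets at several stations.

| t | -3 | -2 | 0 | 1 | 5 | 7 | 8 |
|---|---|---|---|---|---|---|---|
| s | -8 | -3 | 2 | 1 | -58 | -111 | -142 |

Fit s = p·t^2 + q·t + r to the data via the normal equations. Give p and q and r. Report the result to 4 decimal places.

p = -2.0246, q = -2.0009, r = 2.9658

AᵀA·[p, q, r]ᵀ = Aᵀs reads: 7220·p + 946·q + 152·r = -16060;  946·p + 152·q + 16·r = -2172;  152·p + 16·q + 7·r = -319.
Solving the 3×3 system (Gaussian elimination) gives p = -333502/164721, q = -329590/164721, r = 162845/54907.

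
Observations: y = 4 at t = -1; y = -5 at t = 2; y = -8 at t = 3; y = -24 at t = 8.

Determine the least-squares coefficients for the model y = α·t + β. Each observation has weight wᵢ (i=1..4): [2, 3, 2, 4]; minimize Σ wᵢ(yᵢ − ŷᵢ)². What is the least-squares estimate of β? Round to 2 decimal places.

β = 1.14

The normal system XᵀWX·[α, β]ᵀ = XᵀWy is [[288, 42]; [42, 11]]·[α, β]ᵀ = [-854, -119]ᵀ.
Eliminating β: 11·(row 1) − 42·(row 2) gives 1404·α = 11·(-854) − 42·(-119) = -4396, so α = -1099/351.
Then β = ((-119) − 42·(-1099/351))/11 = 133/117.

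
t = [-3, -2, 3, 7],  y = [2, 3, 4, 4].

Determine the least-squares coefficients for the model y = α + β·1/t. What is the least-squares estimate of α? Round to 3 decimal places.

α = 3.424

Sums needed: Σ1 = 4, Σ1/t = -5/14, Σ1/t·1/t = 869/1764.
And Σy = 13, Σ1/t·y = -11/42.
Normal equations: [[4, -5/14]; [-5/14, 869/1764]]·[α, β]ᵀ = [13, -11/42]ᵀ.
Eliminating β: (869/1764)·(row 1) − (-5/14)·(row 2) gives (3251/1764)·α = (869/1764)·13 − (-5/14)·(-11/42) = 2783/441, so α = 11132/3251.
Then β = ((-11/42) − (-5/14)·(11132/3251))/(869/1764) = 6342/3251.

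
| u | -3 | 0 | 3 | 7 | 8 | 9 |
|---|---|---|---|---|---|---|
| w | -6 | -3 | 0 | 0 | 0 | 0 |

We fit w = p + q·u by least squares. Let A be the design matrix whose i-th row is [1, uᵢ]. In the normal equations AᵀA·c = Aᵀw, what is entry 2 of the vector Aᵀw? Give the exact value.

Entry 2 ↔ basis u, so (Aᵀw)_{2} = Σᵢ (u)·wᵢ = (-3)·(-6) + (0)·(-3) + (3)·(0) + (7)·(0) + (8)·(0) + (9)·(0) = 18.

18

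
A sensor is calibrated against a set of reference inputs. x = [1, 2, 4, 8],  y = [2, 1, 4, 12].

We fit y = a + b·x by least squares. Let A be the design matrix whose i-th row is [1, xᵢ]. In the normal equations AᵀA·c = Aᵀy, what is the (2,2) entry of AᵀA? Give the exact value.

Row 2 ↔ basis x, column 2 ↔ basis x, so (AᵀA)_{2,2} = Σᵢ (x)·(x) = (1)·(1) + (2)·(2) + (4)·(4) + (8)·(8) = 85.

85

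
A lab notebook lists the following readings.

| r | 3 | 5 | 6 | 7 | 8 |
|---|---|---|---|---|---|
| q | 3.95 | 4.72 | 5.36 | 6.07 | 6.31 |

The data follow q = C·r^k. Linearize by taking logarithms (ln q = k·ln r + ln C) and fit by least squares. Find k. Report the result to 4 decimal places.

Let Y = ln q. Fitting Y = k·ln r + ln C by least squares:
Sums: Σln r = 8.5252, Σ(ln r)² = 15.1183, Σln q = 8.2500, Σln r·ln q = 14.3548.
Normal system: [[15.1183, 8.5252]; [8.5252, 5]]·[k, ln C]ᵀ = [14.3548, 8.2500]ᵀ.
Solving (det = 2.9130): k = 0.49488, ln C = 0.80621.

k = 0.4949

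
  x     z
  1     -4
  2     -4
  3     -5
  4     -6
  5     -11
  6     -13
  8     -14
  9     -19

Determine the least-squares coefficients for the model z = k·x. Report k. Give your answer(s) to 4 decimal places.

k = -1.9788

With design matrix M, MᵀM = [[236]] and Mᵀz = [-467]ᵀ.
Hence k = -467 / 236 ≈ -1.97881.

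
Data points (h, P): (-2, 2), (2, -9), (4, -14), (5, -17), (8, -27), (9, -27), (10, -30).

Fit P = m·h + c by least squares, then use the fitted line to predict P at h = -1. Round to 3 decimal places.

XᵀX·[m, c]ᵀ = XᵀP reads: 294·m + 36·c = -922;  36·m + 7·c = -122.
(Σh·h = 294, Σh = 36, Σ1 = 7, Σh·P = -922, ΣP = -122.)
det = 294·7 − 36² = 762.
m = ((-922)·7 − 36·(-122))/762 = -1031/381; c = (294·(-122) − 36·(-922))/762 = -446/127.
At h = -1: P̂ = (-1031/381)·(-1) + (-446/127)·(1) = -307/381.

P̂ = -0.806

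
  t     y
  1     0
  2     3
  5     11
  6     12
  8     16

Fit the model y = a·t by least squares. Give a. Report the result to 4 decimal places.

a = 2.0077

The normal system AᵀA·[a]ᵀ = Aᵀy is [[130]]·[a]ᵀ = [261]ᵀ.
Hence a = 261 / 130 ≈ 2.00769.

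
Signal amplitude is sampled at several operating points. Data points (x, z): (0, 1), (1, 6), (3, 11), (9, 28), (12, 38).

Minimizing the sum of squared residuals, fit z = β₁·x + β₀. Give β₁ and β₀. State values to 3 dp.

The normal equations are: 235·β₁ + 25·β₀ = 747;  25·β₁ + 5·β₀ = 84.
(Σx·x = 235, Σx = 25, Σ1 = 5, Σx·z = 747, Σz = 84.)
Δ = 235·5 − 25² = 550.
β₁ = (747·5 − 25·84)/550 = 327/110; β₀ = (235·84 − 25·747)/550 = 213/110.

β₁ = 2.973, β₀ = 1.936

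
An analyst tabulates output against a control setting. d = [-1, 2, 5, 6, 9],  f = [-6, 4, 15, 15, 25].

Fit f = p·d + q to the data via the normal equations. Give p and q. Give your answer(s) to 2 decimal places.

From the data, Σd·d = 147, Σd = 21, Σ1 = 5.
For Mᵀf: Σd·f = 404, Σf = 53.
Determinant 147·5 − 21² = 294.
p = (404·5 − 21·53)/294 = 907/294; q = (147·53 − 21·404)/294 = -33/14.

p = 3.09, q = -2.36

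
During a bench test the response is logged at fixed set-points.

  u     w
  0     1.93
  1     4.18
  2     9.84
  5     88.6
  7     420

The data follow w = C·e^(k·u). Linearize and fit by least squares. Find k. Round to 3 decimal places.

k = 0.765

Let Y = ln w. Fitting Y = k·u + ln C by least squares:
AᵀA = [[79.0000, 15.0000]; [15.0000, 5]], rhs = [70.7057, 14.8987]ᵀ  (here Σu = 15.0000, Σ(u)² = 79.0000, Σln w = 14.8987, Σu·ln w = 70.7057).
Slope k = (n·Σu·ln w − Σu·Σln w)/(n·Σ(u)² − (Σu)²) = (5·70.7057 − 15.0000·14.8987)/170.0000 = 0.76499; ln C = (Σln w − k·Σu)/n = 0.68477.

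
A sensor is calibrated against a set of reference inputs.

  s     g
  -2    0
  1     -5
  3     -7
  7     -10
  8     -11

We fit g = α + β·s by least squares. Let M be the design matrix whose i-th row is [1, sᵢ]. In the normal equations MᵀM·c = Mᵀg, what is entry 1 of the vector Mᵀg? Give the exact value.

Entry 1 ↔ basis 1, so (Mᵀg)_{1} = Σᵢ gᵢ = (1)·(0) + (1)·(-5) + (1)·(-7) + (1)·(-10) + (1)·(-11) = -33.

-33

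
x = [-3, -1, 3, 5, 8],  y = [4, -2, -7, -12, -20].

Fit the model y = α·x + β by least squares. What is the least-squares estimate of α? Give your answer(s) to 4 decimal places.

The normal equations are: 108·α + 12·β = -251;  12·α + 5·β = -37.
det = 108·5 − 12² = 396.
α = ((-251)·5 − 12·(-37))/396 = -811/396; β = (108·(-37) − 12·(-251))/396 = -82/33.

α = -2.0480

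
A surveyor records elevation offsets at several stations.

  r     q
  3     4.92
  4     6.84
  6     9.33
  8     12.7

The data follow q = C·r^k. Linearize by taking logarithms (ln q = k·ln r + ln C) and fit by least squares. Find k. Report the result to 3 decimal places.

k = 0.937

Taking logs, ln q = k·ln r + ln C, so regress ln q on ln r.
XᵀX = [[10.6632, 6.3561]; [6.3561, 4]], rhs = [13.7025, 8.2909]ᵀ  (here Σln r = 6.3561, Σ(ln r)² = 10.6632, Σln q = 8.2909, Σln r·ln q = 13.7025).
Solving (det = 2.2529): k = 0.93747, ln C = 0.58307.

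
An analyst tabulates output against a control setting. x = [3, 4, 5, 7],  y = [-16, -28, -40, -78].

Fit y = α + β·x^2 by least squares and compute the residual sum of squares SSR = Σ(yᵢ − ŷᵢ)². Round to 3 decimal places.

SSR = 1.816

Entries of MᵀM: Σ1 = 4, Σx^2 = 99, Σx^2·x^2 = 3363.
For Mᵀy: Σy = -162, Σx^2·y = -5414.
Δ = 4·3363 − 99² = 3651.
α = ((-162)·3363 − 99·(-5414))/3651 = -2940/1217; β = (4·(-5414) − 99·(-162))/3651 = -5618/3651.
Residuals: 322/1217, -3520/3651, 3230/3651, -676/3651; SSR = 6632/3651.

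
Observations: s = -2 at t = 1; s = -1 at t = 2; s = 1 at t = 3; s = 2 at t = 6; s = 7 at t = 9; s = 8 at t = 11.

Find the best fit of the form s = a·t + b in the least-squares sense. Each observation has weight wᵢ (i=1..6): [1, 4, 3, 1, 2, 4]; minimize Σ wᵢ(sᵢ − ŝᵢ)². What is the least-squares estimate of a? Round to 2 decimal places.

Entries of MᵀWM: Σwᵢ·t·t = 726, Σwᵢ·t = 86, Σwᵢ·1 = 15.
Right-hand side: Σwᵢ·t·s = 489, Σwᵢ·s = 45.
Eliminating b: 15·(row 1) − 86·(row 2) gives 3494·a = 15·489 − 86·45 = 3465, so a = 3465/3494.
Then b = (45 − 86·(3465/3494))/15 = -4692/1747.

a = 0.99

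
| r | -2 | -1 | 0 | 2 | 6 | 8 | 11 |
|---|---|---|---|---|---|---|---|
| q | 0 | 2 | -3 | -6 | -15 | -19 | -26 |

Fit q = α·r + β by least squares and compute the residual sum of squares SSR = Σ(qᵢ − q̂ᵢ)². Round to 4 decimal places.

SSR = 9.5048

The normal system AᵀA·[α, β]ᵀ = Aᵀq is [[230, 24]; [24, 7]]·[α, β]ᵀ = [-542, -67]ᵀ.
Eliminating β: 7·(row 1) − 24·(row 2) gives 1034·α = 7·(-542) − 24·(-67) = -2186, so α = -1093/517.
Then β = ((-67) − 24·(-1093/517))/7 = -1201/517.
Residuals: -985/517, 1142/517, -350/517, 285/517, 4/517, 122/517, -218/517; SSR = 4914/517.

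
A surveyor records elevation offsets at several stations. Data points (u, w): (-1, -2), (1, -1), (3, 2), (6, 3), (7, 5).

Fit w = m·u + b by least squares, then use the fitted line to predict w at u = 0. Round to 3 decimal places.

ŵ = -1.286

Entries of XᵀX: Σu·u = 96, Σu = 16, Σ1 = 5.
Right-hand side: Σu·w = 60, Σw = 7.
So XᵀX·[m, b]ᵀ = Xᵀw: [[96, 16]; [16, 5]]·[m, b]ᵀ = [60, 7]ᵀ.
Eliminating b: 5·(row 1) − 16·(row 2) gives 224·m = 5·60 − 16·7 = 188, so m = 47/56.
Then b = (7 − 16·(47/56))/5 = -9/7.
At u = 0: ŵ = (47/56)·(0) + (-9/7)·(1) = -9/7.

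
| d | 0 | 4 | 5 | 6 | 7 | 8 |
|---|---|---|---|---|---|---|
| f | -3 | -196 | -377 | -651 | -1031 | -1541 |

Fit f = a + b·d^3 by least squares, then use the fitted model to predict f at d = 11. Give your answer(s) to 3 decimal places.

f̂ = -3998.698

Compute the Gram sums: Σ1 = 6, Σd^3 = 1260, Σd^3·d^3 = 446170.
Right-hand side: Σf = -3799, Σd^3·f = -1342910.
Normal equations: [[6, 1260]; [1260, 446170]]·[a, b]ᵀ = [-3799, -1342910]ᵀ.
det = 6·446170 − 1260² = 1089420.
a = ((-3799)·446170 − 1260·(-1342910))/1089420 = -293323/108942; b = (6·(-1342910) − 1260·(-3799))/1089420 = -54512/18157.
At d = 11: f̂ = (-293323/108942)·(1) + (-54512/18157)·(1331) = -435626155/108942.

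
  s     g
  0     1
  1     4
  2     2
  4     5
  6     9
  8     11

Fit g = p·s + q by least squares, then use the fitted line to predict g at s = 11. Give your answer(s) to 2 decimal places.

ĝ = 14.49

Setting ∂/∂p … = 0 gives: 121·p + 21·q = 170;  21·p + 6·q = 32.
det = 121·6 − 21² = 285.
p = (170·6 − 21·32)/285 = 116/95; q = (121·32 − 21·170)/285 = 302/285.
At s = 11: ĝ = (116/95)·(11) + (302/285)·(1) = 826/57.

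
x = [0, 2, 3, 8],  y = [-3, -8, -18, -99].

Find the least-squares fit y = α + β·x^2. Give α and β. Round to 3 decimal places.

From the data, Σ1 = 4, Σx^2 = 77, Σx^2·x^2 = 4193.
Right-hand side: Σy = -128, Σx^2·y = -6530.
Normal equations: [[4, 77]; [77, 4193]]·[α, β]ᵀ = [-128, -6530]ᵀ.
det = 4·4193 − 77² = 10843.
α = ((-128)·4193 − 77·(-6530))/10843 = -4842/1549; β = (4·(-6530) − 77·(-128))/10843 = -16264/10843.

α = -3.126, β = -1.500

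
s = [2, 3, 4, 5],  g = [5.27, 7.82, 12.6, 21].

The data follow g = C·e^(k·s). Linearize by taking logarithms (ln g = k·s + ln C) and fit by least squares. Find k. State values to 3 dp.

Linearized form: ln g = k·s + ln C. From the 4 transformed points,
Sums: Σs = 14.0000, Σ(s)² = 54.0000, Σln g = 9.2969, Σs·ln g = 34.8515.
Normal system: [[54.0000, 14.0000]; [14.0000, 4]]·[k, ln C]ᵀ = [34.8515, 9.2969]ᵀ.
Solving (det = 20.0000): k = 0.46245, ln C = 0.70566.

k = 0.462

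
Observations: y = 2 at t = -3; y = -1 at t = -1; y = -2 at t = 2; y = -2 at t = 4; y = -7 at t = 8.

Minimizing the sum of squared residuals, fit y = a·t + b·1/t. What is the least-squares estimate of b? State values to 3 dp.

Normal-equation sums: Σt·t = 94, Σt·1/t = 5, Σ1/t·1/t = 829/576.
And Σt·y = -73, Σ1/t·y = -49/24.
Δ = 94·(829/576) − 5² = 31763/288.
a = ((-73)·(829/576) − 5·(-49/24))/(31763/288) = -54637/63526; b = (94·(-49/24) − 5·(-73))/(31763/288) = 49848/31763.

b = 1.569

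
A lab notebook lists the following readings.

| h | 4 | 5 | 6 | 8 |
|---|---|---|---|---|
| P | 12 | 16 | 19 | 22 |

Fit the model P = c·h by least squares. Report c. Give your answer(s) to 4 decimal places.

Forming MᵀM = [[141]] and MᵀP = [418]ᵀ gives MᵀM·[c]ᵀ = MᵀP.
c = 418/141 = 2.96454.

c = 2.9645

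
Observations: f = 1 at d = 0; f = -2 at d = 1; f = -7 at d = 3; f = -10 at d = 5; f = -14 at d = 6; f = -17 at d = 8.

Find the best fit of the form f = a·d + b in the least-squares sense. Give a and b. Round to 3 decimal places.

AᵀA·[a, b]ᵀ = Aᵀf reads: 135·a + 23·b = -293;  23·a + 6·b = -49.
det = 135·6 − 23² = 281.
a = ((-293)·6 − 23·(-49))/281 = -631/281; b = (135·(-49) − 23·(-293))/281 = 124/281.

a = -2.246, b = 0.441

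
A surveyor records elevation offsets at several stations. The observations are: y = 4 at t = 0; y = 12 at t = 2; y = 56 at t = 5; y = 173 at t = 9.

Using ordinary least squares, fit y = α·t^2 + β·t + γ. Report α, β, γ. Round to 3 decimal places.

α = 2.098, β = -0.098, γ = 3.937

Sums needed: Σt^2·t^2 = 7202, Σt^2·t = 862, Σt^2 = 110, Σt·t = 110, Σt = 16, Σ1 = 4.
And Σt^2·y = 15461, Σt·y = 1861, Σy = 245.
XᵀX·[α, β, γ]ᵀ = Xᵀy becomes [[7202, 862, 110]; [862, 110, 16]; [110, 16, 4]]·[α, β, γ]ᵀ = [15461, 1861, 245]ᵀ.
Solving the 3×3 system (Gaussian elimination) gives α = 9833/4686, β = -230/2343, γ = 3075/781.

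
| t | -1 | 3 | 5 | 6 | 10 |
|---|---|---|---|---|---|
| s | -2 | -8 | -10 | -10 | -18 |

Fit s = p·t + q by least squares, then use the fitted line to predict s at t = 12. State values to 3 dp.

Entries of MᵀM: Σt·t = 171, Σt = 23, Σ1 = 5.
And Σt·s = -312, Σs = -48.
So MᵀM·[p, q]ᵀ = Mᵀs: [[171, 23]; [23, 5]]·[p, q]ᵀ = [-312, -48]ᵀ.
det = 171·5 − 23² = 326.
p = ((-312)·5 − 23·(-48))/326 = -228/163; q = (171·(-48) − 23·(-312))/326 = -516/163.
At t = 12: ŝ = (-228/163)·(12) + (-516/163)·(1) = -3252/163.

ŝ = -19.951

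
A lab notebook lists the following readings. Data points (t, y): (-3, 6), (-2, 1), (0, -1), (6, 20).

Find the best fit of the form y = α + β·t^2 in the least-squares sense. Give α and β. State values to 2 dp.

From the data, Σ1 = 4, Σt^2 = 49, Σt^2·t^2 = 1393.
Moment sums: Σy = 26, Σt^2·y = 778.
Eliminating β: 1393·(row 1) − 49·(row 2) gives 3171·α = 1393·26 − 49·778 = -1904, so α = -272/453.
Then β = (778 − 49·(-272/453))/1393 = 1838/3171.

α = -0.60, β = 0.58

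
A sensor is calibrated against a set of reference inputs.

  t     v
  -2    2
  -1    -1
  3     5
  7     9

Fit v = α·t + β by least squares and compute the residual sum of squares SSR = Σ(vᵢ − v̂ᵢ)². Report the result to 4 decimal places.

SSR = 7.9212

From the data, Σt·t = 63, Σt = 7, Σ1 = 4.
Moment sums: Σt·v = 75, Σv = 15.
Eliminating β: 4·(row 1) − 7·(row 2) gives 203·α = 4·75 − 7·15 = 195, so α = 195/203.
Then β = (15 − 7·(195/203))/4 = 60/29.
Residuals: 376/203, -428/203, 10/203, 6/29; SSR = 1608/203.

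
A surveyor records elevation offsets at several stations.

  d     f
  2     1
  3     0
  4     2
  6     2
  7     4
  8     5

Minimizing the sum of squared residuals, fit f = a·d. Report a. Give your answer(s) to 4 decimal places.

Sums needed: Σd·d = 178.
Right-hand side: Σd·f = 90.
So AᵀA·[a]ᵀ = Aᵀf: [[178]]·[a]ᵀ = [90]ᵀ.
Hence a = 90 / 178 ≈ 0.505618.

a = 0.5056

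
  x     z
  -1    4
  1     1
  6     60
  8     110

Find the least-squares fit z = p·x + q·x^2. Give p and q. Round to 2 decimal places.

Setting ∂/∂p … = 0 gives: 102·p + 728·q = 1237;  728·p + 5394·q = 9205.
Determinant 102·5394 − 728² = 20204.
p = (1237·5394 − 728·9205)/20204 = -14431/10102; q = (102·9205 − 728·1237)/20204 = 19187/10102.

p = -1.43, q = 1.90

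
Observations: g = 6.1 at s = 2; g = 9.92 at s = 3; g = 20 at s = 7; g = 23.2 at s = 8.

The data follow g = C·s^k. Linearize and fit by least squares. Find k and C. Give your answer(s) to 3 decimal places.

k = 0.931, C = 3.343

Linearized form: ln g = k·ln s + ln C. From the 4 transformed points,
Σln s = 5.8171, Σ(ln s)² = 9.7980, Σln g = 10.2427, Σln s·ln g = 16.1417.
Equations: 9.7980·k + 5.8171·ln C = 16.1417;  5.8171·k + 4·ln C = 10.2427.
Slope k = (n·Σln s·ln g − Σln s·Σln g)/(n·Σ(ln s)² − (Σln s)²) = (4·16.1417 − 5.8171·10.2427)/5.3534 = 0.93098; ln C = (Σln g − k·Σln s)/n = 1.20678, so C = exp(1.20678) = 3.34272.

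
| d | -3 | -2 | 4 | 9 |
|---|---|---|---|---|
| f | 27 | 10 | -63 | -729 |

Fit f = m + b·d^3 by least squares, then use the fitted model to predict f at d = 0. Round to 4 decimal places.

f̂ = 1.0012

Compute the Gram sums: Σ1 = 4, Σd^3 = 758, Σd^3·d^3 = 536330.
Right-hand side: Σf = -755, Σd^3·f = -536282.
AᵀA·[m, b]ᵀ = Aᵀf becomes [[4, 758]; [758, 536330]]·[m, b]ᵀ = [-755, -536282]ᵀ.
Δ = 4·536330 − 758² = 1570756.
m = ((-755)·536330 − 758·(-536282))/1570756 = 786303/785378; b = (4·(-536282) − 758·(-755))/1570756 = -786419/785378.
At d = 0: f̂ = (786303/785378)·(1) + (-786419/785378)·(0) = 786303/785378.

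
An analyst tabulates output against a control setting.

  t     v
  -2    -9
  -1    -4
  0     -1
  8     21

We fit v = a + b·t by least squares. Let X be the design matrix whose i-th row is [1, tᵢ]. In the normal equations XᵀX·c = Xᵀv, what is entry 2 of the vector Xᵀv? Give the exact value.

Entry 2 ↔ basis t, so (Xᵀv)_{2} = Σᵢ (t)·vᵢ = (-2)·(-9) + (-1)·(-4) + (0)·(-1) + (8)·(21) = 190.

190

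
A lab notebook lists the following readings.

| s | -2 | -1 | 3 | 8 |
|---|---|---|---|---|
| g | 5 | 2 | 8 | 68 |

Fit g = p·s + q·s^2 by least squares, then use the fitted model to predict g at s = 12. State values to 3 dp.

ĝ = 155.939

Forming MᵀM = [[78, 530]; [530, 4194]] and Mᵀg = [556, 4446]ᵀ gives MᵀM·[p, q]ᵀ = Mᵀg.
Δ = 78·4194 − 530² = 46232.
p = (556·4194 − 530·4446)/46232 = -6129/11558; q = (78·4446 − 530·556)/46232 = 13027/11558.
At s = 12: ĝ = (-6129/11558)·(12) + (13027/11558)·(144) = 901170/5779.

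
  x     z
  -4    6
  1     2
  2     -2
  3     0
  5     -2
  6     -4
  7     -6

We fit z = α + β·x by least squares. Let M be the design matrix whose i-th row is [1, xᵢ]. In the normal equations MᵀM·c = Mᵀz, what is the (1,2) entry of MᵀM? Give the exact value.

20

Row 1 ↔ basis 1, column 2 ↔ basis x, so (MᵀM)_{1,2} = Σᵢ x = (1)·(-4) + (1)·(1) + (1)·(2) + (1)·(3) + (1)·(5) + (1)·(6) + (1)·(7) = 20.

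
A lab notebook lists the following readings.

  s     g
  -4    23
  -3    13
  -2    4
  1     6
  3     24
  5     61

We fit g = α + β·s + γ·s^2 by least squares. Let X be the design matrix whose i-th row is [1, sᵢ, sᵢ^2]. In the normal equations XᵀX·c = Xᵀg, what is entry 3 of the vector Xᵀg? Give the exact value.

Entry 3 ↔ basis s^2, so (Xᵀg)_{3} = Σᵢ (s^2)·gᵢ = (16)·(23) + (9)·(13) + (4)·(4) + (1)·(6) + (9)·(24) + (25)·(61) = 2248.

2248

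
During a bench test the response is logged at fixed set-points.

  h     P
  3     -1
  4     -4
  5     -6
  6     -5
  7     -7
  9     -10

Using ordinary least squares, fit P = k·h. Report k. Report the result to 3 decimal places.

k = -1.009

Sums needed: Σh·h = 216.
And Σh·P = -218.
k = (-218)/216 = -1.00926.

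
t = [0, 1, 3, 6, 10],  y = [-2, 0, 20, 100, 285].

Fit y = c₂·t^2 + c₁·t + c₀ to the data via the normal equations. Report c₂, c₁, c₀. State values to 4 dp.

The normal system AᵀA·[c₂, c₁, c₀]ᵀ = Aᵀy is [[11378, 1244, 146]; [1244, 146, 20]; [146, 20, 5]]·[c₂, c₁, c₀]ᵀ = [32280, 3510, 403]ᵀ.
Solving the 3×3 system (Gaussian elimination) gives c₂ = 1277/429, c₁ = -433/429, c₀ = -89/39.

c₂ = 2.9767, c₁ = -1.0093, c₀ = -2.2821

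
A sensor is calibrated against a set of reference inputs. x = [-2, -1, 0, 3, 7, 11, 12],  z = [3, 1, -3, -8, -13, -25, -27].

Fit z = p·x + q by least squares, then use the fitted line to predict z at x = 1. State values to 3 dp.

ẑ = -3.491

Forming AᵀA = [[328, 30]; [30, 7]] and Aᵀz = [-721, -72]ᵀ gives AᵀA·[p, q]ᵀ = Aᵀz.
Eliminating q: 7·(row 1) − 30·(row 2) gives 1396·p = 7·(-721) − 30·(-72) = -2887, so p = -2887/1396.
Then q = ((-72) − 30·(-2887/1396))/7 = -993/698.
At x = 1: ẑ = (-2887/1396)·(1) + (-993/698)·(1) = -4873/1396.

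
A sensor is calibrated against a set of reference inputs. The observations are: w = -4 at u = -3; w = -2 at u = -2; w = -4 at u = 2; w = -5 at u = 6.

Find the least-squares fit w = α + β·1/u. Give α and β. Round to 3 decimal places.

α = -3.824, β = -1.780

Forming AᵀA = [[4, -1/6]; [-1/6, 23/36]] and Aᵀw = [-15, -1/2]ᵀ gives AᵀA·[α, β]ᵀ = Aᵀw.
det = 4·(23/36) − (-1/6)² = 91/36.
α = ((-15)·(23/36) − (-1/6)·(-1/2))/(91/36) = -348/91; β = (4·(-1/2) − (-1/6)·(-15))/(91/36) = -162/91.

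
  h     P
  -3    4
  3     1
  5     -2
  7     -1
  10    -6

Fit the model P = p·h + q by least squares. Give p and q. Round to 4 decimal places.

Entries of MᵀM: Σh·h = 192, Σh = 22, Σ1 = 5.
Right-hand side: Σh·P = -86, ΣP = -4.
So MᵀM·[p, q]ᵀ = MᵀP: [[192, 22]; [22, 5]]·[p, q]ᵀ = [-86, -4]ᵀ.
det = 192·5 − 22² = 476.
p = ((-86)·5 − 22·(-4))/476 = -171/238; q = (192·(-4) − 22·(-86))/476 = 281/119.

p = -0.7185, q = 2.3613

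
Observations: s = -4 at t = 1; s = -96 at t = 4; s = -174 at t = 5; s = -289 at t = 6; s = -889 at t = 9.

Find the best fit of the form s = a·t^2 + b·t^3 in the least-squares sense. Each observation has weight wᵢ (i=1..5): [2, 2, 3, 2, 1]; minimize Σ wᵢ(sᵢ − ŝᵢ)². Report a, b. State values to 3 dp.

a = -2.021, b = -0.995

Compute the Gram sums: Σwᵢ·t^2·t^2 = 11542, Σwᵢ·t^2·t^3 = 86026, Σwᵢ·t^3·t^3 = 679822.
And Σwᵢ·t^2·s = -108947, Σwᵢ·t^3·s = -850475.
MᵀWM·[a, b]ᵀ = MᵀWs becomes [[11542, 86026]; [86026, 679822]]·[a, b]ᵀ = [-108947, -850475]ᵀ.
Δ = 11542·679822 − 86026² = 446032848.
a = ((-108947)·679822 − 86026·(-850475))/446032848 = -75133757/37169404; b = (11542·(-850475) − 86026·(-108947))/446032848 = -36992319/37169404.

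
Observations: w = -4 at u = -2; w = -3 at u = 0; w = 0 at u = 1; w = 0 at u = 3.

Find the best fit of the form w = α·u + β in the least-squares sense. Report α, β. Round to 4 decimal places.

From the data, Σu·u = 14, Σu = 2, Σ1 = 4.
For Aᵀw: Σu·w = 8, Σw = -7.
Eliminating β: 4·(row 1) − 2·(row 2) gives 52·α = 4·8 − 2·(-7) = 46, so α = 23/26.
Then β = ((-7) − 2·(23/26))/4 = -57/26.

α = 0.8846, β = -2.1923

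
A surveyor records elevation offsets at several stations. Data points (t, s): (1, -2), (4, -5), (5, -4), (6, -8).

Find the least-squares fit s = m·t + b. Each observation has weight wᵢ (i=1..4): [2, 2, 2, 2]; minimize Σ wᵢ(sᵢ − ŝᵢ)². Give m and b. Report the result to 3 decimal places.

Sums needed: Σwᵢ·t·t = 156, Σwᵢ·t = 32, Σwᵢ·1 = 8.
Right-hand side: Σwᵢ·t·s = -180, Σwᵢ·s = -38.
Eliminating b: 8·(row 1) − 32·(row 2) gives 224·m = 8·(-180) − 32·(-38) = -224, so m = -1.
Then b = ((-38) − 32·(-1))/8 = -3/4.

m = -1.000, b = -0.750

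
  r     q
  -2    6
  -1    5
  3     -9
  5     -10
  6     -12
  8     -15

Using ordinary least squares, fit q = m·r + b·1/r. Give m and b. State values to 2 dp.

m = -1.89, b = -3.82

With design matrix X, XᵀX = [[139, 6]; [6, 20801/14400]] and Xᵀq = [-286, -135/8]ᵀ.
Determinant 139·(20801/14400) − 6² = 2372939/14400.
m = ((-286)·(20801/14400) − 6·(-135/8))/(2372939/14400) = -4491086/2372939; b = (139·(-135/8) − 6·(-286))/(2372939/14400) = -9066600/2372939.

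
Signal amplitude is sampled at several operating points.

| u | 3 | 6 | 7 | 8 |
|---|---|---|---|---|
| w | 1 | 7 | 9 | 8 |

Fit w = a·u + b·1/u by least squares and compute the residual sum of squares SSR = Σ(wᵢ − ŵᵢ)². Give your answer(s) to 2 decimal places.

XᵀX·[a, b]ᵀ = Xᵀw reads: 158·a + 4·b = 172;  4·a + (4937/28224)·b = 53/14.
(Σu·u = 158, Σu·1/u = 4, Σ1/u·1/u = 4937/28224, Σu·w = 172, Σ1/u·w = 53/14.)
Determinant 158·(4937/28224) − 4² = 164231/14112.
a = (172·(4937/28224) − 4·(53/14))/(164231/14112) = 210886/164231; b = (158·(53/14) − 4·172)/(164231/14112) = -1268064/164231.
Residuals: -45739/164231, 95645/164231, 183029/164231, -214732/164231; SSR = 553181/164231.

SSR = 3.37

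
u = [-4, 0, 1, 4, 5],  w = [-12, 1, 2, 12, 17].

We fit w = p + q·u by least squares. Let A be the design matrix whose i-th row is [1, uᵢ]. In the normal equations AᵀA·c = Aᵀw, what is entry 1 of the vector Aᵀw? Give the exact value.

20

Entry 1 ↔ basis 1, so (Aᵀw)_{1} = Σᵢ wᵢ = (1)·(-12) + (1)·(1) + (1)·(2) + (1)·(12) + (1)·(17) = 20.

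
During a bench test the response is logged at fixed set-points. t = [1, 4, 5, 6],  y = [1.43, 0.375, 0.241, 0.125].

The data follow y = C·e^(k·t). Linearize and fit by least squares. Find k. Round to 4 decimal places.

k = -0.4753

Linearized form: ln y = k·t + ln C. From the 4 transformed points,
Σt = 16.0000, Σ(t)² = 78.0000, Σln y = -4.1256, Σt·ln y = -23.1571.
Equations: 78.0000·k + 16.0000·ln C = -23.1571;  16.0000·k + 4·ln C = -4.1256.
Δ = 78.0000·4 − (16.0000)² = 56.0000; k = (-23.1571·4 − 16.0000·-4.1256)/56.0000 = -0.47535, ln C = (78.0000·-4.1256 − 16.0000·-23.1571)/56.0000 = 0.87000.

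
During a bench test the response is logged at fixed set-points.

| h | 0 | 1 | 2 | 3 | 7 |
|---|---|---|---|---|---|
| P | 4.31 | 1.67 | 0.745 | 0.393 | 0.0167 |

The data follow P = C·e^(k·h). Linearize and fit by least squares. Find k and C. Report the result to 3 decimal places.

k = -0.782, C = 3.907

Linearized form: ln P = k·h + ln C. From the 5 transformed points,
XᵀX = [[63.0000, 13.0000]; [13.0000, 5]], rhs = [-31.5242, -3.3469]ᵀ  (here Σh = 13.0000, Σ(h)² = 63.0000, Σln P = -3.3469, Σh·ln P = -31.5242).
Δ = 63.0000·5 − (13.0000)² = 146.0000; k = (-31.5242·5 − 13.0000·-3.3469)/146.0000 = -0.78158, ln C = (63.0000·-3.3469 − 13.0000·-31.5242)/146.0000 = 1.36274, so C = exp(1.36274) = 3.90687.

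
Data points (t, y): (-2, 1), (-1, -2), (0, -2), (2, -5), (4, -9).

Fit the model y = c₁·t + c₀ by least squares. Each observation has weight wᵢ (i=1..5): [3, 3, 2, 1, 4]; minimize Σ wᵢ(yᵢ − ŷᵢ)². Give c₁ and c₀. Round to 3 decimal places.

Normal-equation sums: Σwᵢ·t·t = 83, Σwᵢ·t = 9, Σwᵢ·1 = 13.
Moment sums: Σwᵢ·t·y = -154, Σwᵢ·y = -48.
So MᵀWM·[c₁, c₀]ᵀ = MᵀWy: [[83, 9]; [9, 13]]·[c₁, c₀]ᵀ = [-154, -48]ᵀ.
det = 83·13 − 9² = 998.
c₁ = ((-154)·13 − 9·(-48))/998 = -785/499; c₀ = (83·(-48) − 9·(-154))/998 = -1299/499.

c₁ = -1.573, c₀ = -2.603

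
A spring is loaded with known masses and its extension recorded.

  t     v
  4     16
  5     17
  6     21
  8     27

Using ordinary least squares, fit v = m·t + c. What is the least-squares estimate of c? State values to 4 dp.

Setting ∂/∂m … = 0 gives: 141·m + 23·c = 491;  23·m + 4·c = 81.
(Σt·t = 141, Σt = 23, Σ1 = 4, Σt·v = 491, Σv = 81.)
Eliminating c: 4·(row 1) − 23·(row 2) gives 35·m = 4·491 − 23·81 = 101, so m = 101/35.
Then c = (81 − 23·(101/35))/4 = 128/35.

c = 3.6571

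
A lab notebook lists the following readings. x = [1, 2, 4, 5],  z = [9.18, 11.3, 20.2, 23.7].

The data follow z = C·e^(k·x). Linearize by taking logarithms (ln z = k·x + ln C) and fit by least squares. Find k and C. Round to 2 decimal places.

Let Y = ln z. Fitting Y = k·x + ln C by least squares:
Σx = 12.0000, Σ(x)² = 46.0000, Σln z = 10.8130, Σx·ln z = 34.9167.
Equations: 46.0000·k + 12.0000·ln C = 34.9167;  12.0000·k + 4·ln C = 10.8130.
Slope k = (n·Σx·ln z − Σx·Σln z)/(n·Σ(x)² − (Σx)²) = (4·34.9167 − 12.0000·10.8130)/40.0000 = 0.24778; ln C = (Σln z − k·Σx)/n = 1.95991, so C = exp(1.95991) = 7.09872.

k = 0.25, C = 7.10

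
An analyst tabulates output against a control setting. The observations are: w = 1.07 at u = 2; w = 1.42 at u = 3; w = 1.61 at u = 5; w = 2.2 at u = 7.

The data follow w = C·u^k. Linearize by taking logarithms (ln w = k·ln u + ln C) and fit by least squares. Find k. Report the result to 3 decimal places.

With ln wᵢ as the transformed response and ln uᵢ as the regressor:
AᵀA = [[8.0643, 5.3471]; [5.3471, 4]], rhs = [2.7329, 1.6830]ᵀ  (here Σln u = 5.3471, Σ(ln u)² = 8.0643, Σln w = 1.6830, Σln u·ln w = 2.7329).
Δ = 8.0643·4 − (5.3471)² = 3.6655; k = (2.7329·4 − 5.3471·1.6830)/3.6655 = 0.52715, ln C = (8.0643·1.6830 − 5.3471·2.7329)/3.6655 = -0.28393.

k = 0.527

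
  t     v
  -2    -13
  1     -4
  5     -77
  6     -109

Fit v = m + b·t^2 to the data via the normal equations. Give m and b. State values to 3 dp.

m = -1.085, b = -3.010

Forming MᵀM = [[4, 66]; [66, 1938]] and Mᵀv = [-203, -5905]ᵀ gives MᵀM·[m, b]ᵀ = Mᵀv.
Eliminating b: 1938·(row 1) − 66·(row 2) gives 3396·m = 1938·(-203) − 66·(-5905) = -3684, so m = -307/283.
Then b = ((-5905) − 66·(-307/283))/1938 = -5111/1698.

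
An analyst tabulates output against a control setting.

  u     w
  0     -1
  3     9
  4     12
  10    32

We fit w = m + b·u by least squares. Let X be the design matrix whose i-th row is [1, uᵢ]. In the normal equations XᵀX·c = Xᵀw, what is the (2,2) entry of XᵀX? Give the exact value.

Row 2 ↔ basis u, column 2 ↔ basis u, so (XᵀX)_{2,2} = Σᵢ (u)·(u) = (0)·(0) + (3)·(3) + (4)·(4) + (10)·(10) = 125.

125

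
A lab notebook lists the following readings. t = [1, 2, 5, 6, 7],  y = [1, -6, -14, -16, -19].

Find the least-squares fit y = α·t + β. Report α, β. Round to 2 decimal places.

Sums needed: Σt·t = 115, Σt = 21, Σ1 = 5.
And Σt·y = -310, Σy = -54.
So MᵀM·[α, β]ᵀ = Mᵀy: [[115, 21]; [21, 5]]·[α, β]ᵀ = [-310, -54]ᵀ.
det = 115·5 − 21² = 134.
α = ((-310)·5 − 21·(-54))/134 = -208/67; β = (115·(-54) − 21·(-310))/134 = 150/67.

α = -3.10, β = 2.24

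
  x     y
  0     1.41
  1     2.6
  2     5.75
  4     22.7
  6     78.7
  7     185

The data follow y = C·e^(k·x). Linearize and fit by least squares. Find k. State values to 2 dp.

k = 0.69

Let Y = ln y. Fitting Y = k·x + ln C by least squares:
XᵀX = [[106.0000, 20.0000]; [20.0000, 6]], rhs = [79.6797, 15.7567]ᵀ  (here Σx = 20.0000, Σ(x)² = 106.0000, Σln y = 15.7567, Σx·ln y = 79.6797).
Solving (det = 236.0000): k = 0.69045, ln C = 0.32463.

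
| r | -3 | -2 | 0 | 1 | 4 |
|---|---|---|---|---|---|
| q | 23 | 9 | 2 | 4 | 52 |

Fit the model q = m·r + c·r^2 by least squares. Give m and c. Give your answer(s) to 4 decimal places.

m = 1.2222, c = 2.9444

Compute the Gram sums: Σr·r = 30, Σr·r^2 = 30, Σr^2·r^2 = 354.
Moment sums: Σr·q = 125, Σr^2·q = 1079.
XᵀX·[m, c]ᵀ = Xᵀq becomes [[30, 30]; [30, 354]]·[m, c]ᵀ = [125, 1079]ᵀ.
Δ = 30·354 − 30² = 9720.
m = (125·354 − 30·1079)/9720 = 11/9; c = (30·1079 − 30·125)/9720 = 53/18.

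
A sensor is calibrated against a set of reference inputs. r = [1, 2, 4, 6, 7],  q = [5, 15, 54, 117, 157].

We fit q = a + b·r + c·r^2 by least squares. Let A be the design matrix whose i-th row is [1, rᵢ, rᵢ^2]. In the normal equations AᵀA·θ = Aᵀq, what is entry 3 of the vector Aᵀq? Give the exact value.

Entry 3 ↔ basis r^2, so (Aᵀq)_{3} = Σᵢ (r^2)·qᵢ = (1)·(5) + (4)·(15) + (16)·(54) + (36)·(117) + (49)·(157) = 12834.

12834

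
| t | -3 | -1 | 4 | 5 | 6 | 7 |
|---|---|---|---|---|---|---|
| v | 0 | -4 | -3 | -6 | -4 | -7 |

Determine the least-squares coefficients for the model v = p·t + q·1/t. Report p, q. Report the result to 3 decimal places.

p = -1.050, q = 5.296

Normal-equation sums: Σt·t = 136, Σt·1/t = 6, Σ1/t·1/t = 222581/176400.
And Σt·v = -111, Σ1/t·v = 23/60.
Eliminating q: (222581/176400)·(row 1) − 6·(row 2) gives (2990077/22050)·p = (222581/176400)·(-111) − 6·(23/60) = -8370737/58800, so p = -25112211/23920616.
Then q = ((23/60) − 6·(-25112211/23920616))/(222581/176400) = 15834840/2990077.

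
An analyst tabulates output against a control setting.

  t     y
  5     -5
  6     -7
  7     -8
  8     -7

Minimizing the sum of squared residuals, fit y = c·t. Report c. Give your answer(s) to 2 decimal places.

Entries of MᵀM: Σt·t = 174.
And Σt·y = -179.
Normal equations: [[174]]·[c]ᵀ = [-179]ᵀ.
c = (-179)/174 = -1.02874.

c = -1.03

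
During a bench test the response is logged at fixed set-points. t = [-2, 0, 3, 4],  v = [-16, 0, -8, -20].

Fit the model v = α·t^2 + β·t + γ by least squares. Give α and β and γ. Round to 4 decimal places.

From the data, Σt^2·t^2 = 353, Σt^2·t = 83, Σt^2 = 29, Σt·t = 29, Σt = 5, Σ1 = 4.
For Mᵀv: Σt^2·v = -456, Σt·v = -72, Σv = -44.
Normal equations: [[353, 83, 29]; [83, 29, 5]; [29, 5, 4]]·[α, β, γ]ᵀ = [-456, -72, -44]ᵀ.
Row-reducing yields α = -129/59, β = 221/59, γ = 10/59.

α = -2.1864, β = 3.7458, γ = 0.1695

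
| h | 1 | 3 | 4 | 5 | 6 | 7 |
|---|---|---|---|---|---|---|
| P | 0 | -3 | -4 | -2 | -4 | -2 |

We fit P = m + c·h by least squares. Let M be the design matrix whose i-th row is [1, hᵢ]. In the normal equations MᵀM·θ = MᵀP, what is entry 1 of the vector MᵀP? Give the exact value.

-15

Entry 1 ↔ basis 1, so (MᵀP)_{1} = Σᵢ Pᵢ = (1)·(0) + (1)·(-3) + (1)·(-4) + (1)·(-2) + (1)·(-4) + (1)·(-2) = -15.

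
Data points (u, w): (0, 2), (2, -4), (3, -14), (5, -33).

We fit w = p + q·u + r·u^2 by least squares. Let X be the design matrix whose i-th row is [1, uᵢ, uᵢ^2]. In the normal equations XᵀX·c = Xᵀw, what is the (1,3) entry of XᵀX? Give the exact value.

38

Row 1 ↔ basis 1, column 3 ↔ basis u^2, so (XᵀX)_{1,3} = Σᵢ u^2 = (1)·(0) + (1)·(4) + (1)·(9) + (1)·(25) = 38.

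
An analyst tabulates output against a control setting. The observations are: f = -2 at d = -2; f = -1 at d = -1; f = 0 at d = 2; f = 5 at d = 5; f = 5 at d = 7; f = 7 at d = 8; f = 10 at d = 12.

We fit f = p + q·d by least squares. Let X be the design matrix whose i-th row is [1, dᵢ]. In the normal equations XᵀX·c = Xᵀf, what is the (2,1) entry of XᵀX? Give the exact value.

Row 2 ↔ basis d, column 1 ↔ basis 1, so (XᵀX)_{2,1} = Σᵢ d = (-2)·(1) + (-1)·(1) + (2)·(1) + (5)·(1) + (7)·(1) + (8)·(1) + (12)·(1) = 31.

31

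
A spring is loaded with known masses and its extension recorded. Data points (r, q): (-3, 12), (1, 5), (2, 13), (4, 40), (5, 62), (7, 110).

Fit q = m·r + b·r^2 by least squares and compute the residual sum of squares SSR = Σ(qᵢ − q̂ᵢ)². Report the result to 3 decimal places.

SSR = 8.265

Normal-equation sums: Σr·r = 104, Σr·r^2 = 514, Σr^2·r^2 = 3380.
Right-hand side: Σr·q = 1235, Σr^2·q = 7745.
So XᵀX·[m, b]ᵀ = Xᵀq: [[104, 514]; [514, 3380]]·[m, b]ᵀ = [1235, 7745]ᵀ.
Eliminating b: 3380·(row 1) − 514·(row 2) gives 87324·m = 3380·1235 − 514·7745 = 193370, so m = 96685/43662.
Then b = (7745 − 514·(96685/43662))/3380 = 85345/43662.
Residuals: 7649/7277, 18140/21831, 5476/7277, -2890/21831, 14999/7277, -27940/21831; SSR = 180442/21831.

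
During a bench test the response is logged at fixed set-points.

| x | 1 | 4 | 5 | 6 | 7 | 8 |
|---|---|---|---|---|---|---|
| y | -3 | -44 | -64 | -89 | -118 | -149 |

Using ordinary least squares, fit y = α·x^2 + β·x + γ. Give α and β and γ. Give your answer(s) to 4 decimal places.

From the data, Σx^2·x^2 = 8675, Σx^2·x = 1261, Σx^2 = 191, Σx·x = 191, Σx = 31, Σ1 = 6.
Right-hand side: Σx^2·y = -20829, Σx·y = -3051, Σy = -467.
Normal equations: [[8675, 1261, 191]; [1261, 191, 31]; [191, 31, 6]]·[α, β, γ]ᵀ = [-20829, -3051, -467]ᵀ.
Solving the 3×3 system (Gaussian elimination) gives α = -889/484, β = -10563/2420, γ = 3859/1210.

α = -1.8368, β = -4.3649, γ = 3.1893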